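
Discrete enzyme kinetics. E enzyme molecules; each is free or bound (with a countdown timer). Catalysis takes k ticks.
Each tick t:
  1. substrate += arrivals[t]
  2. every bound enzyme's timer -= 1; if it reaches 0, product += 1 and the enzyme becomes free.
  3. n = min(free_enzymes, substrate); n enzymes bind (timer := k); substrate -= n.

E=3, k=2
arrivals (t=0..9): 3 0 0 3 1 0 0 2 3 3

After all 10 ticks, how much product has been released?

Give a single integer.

Answer: 9

Derivation:
t=0: arr=3 -> substrate=0 bound=3 product=0
t=1: arr=0 -> substrate=0 bound=3 product=0
t=2: arr=0 -> substrate=0 bound=0 product=3
t=3: arr=3 -> substrate=0 bound=3 product=3
t=4: arr=1 -> substrate=1 bound=3 product=3
t=5: arr=0 -> substrate=0 bound=1 product=6
t=6: arr=0 -> substrate=0 bound=1 product=6
t=7: arr=2 -> substrate=0 bound=2 product=7
t=8: arr=3 -> substrate=2 bound=3 product=7
t=9: arr=3 -> substrate=3 bound=3 product=9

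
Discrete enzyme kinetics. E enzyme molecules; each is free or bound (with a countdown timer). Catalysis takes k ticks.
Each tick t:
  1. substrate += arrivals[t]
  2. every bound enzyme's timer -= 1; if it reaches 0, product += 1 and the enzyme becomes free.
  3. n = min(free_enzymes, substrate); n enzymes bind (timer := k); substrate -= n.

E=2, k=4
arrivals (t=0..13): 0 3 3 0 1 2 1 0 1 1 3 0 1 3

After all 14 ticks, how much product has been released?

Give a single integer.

t=0: arr=0 -> substrate=0 bound=0 product=0
t=1: arr=3 -> substrate=1 bound=2 product=0
t=2: arr=3 -> substrate=4 bound=2 product=0
t=3: arr=0 -> substrate=4 bound=2 product=0
t=4: arr=1 -> substrate=5 bound=2 product=0
t=5: arr=2 -> substrate=5 bound=2 product=2
t=6: arr=1 -> substrate=6 bound=2 product=2
t=7: arr=0 -> substrate=6 bound=2 product=2
t=8: arr=1 -> substrate=7 bound=2 product=2
t=9: arr=1 -> substrate=6 bound=2 product=4
t=10: arr=3 -> substrate=9 bound=2 product=4
t=11: arr=0 -> substrate=9 bound=2 product=4
t=12: arr=1 -> substrate=10 bound=2 product=4
t=13: arr=3 -> substrate=11 bound=2 product=6

Answer: 6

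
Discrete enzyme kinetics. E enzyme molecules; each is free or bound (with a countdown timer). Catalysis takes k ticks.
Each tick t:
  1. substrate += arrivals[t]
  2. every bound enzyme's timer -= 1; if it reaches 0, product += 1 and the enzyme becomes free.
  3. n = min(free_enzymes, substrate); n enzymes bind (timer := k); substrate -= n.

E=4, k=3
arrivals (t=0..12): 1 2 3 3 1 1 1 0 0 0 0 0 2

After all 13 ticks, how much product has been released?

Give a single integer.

Answer: 12

Derivation:
t=0: arr=1 -> substrate=0 bound=1 product=0
t=1: arr=2 -> substrate=0 bound=3 product=0
t=2: arr=3 -> substrate=2 bound=4 product=0
t=3: arr=3 -> substrate=4 bound=4 product=1
t=4: arr=1 -> substrate=3 bound=4 product=3
t=5: arr=1 -> substrate=3 bound=4 product=4
t=6: arr=1 -> substrate=3 bound=4 product=5
t=7: arr=0 -> substrate=1 bound=4 product=7
t=8: arr=0 -> substrate=0 bound=4 product=8
t=9: arr=0 -> substrate=0 bound=3 product=9
t=10: arr=0 -> substrate=0 bound=1 product=11
t=11: arr=0 -> substrate=0 bound=0 product=12
t=12: arr=2 -> substrate=0 bound=2 product=12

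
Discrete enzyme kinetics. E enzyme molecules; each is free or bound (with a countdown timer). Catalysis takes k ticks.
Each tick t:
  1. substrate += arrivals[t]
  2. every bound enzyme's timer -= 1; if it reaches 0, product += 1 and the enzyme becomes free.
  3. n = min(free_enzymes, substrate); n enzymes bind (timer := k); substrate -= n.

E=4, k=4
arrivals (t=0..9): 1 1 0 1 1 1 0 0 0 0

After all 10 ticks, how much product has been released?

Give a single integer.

Answer: 5

Derivation:
t=0: arr=1 -> substrate=0 bound=1 product=0
t=1: arr=1 -> substrate=0 bound=2 product=0
t=2: arr=0 -> substrate=0 bound=2 product=0
t=3: arr=1 -> substrate=0 bound=3 product=0
t=4: arr=1 -> substrate=0 bound=3 product=1
t=5: arr=1 -> substrate=0 bound=3 product=2
t=6: arr=0 -> substrate=0 bound=3 product=2
t=7: arr=0 -> substrate=0 bound=2 product=3
t=8: arr=0 -> substrate=0 bound=1 product=4
t=9: arr=0 -> substrate=0 bound=0 product=5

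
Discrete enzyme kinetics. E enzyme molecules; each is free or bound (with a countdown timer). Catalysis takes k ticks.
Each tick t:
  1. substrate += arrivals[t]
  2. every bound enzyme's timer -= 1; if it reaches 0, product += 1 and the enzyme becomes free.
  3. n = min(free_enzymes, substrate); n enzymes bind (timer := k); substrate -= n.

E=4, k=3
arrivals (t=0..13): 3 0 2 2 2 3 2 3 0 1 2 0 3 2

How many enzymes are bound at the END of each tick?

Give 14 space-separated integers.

t=0: arr=3 -> substrate=0 bound=3 product=0
t=1: arr=0 -> substrate=0 bound=3 product=0
t=2: arr=2 -> substrate=1 bound=4 product=0
t=3: arr=2 -> substrate=0 bound=4 product=3
t=4: arr=2 -> substrate=2 bound=4 product=3
t=5: arr=3 -> substrate=4 bound=4 product=4
t=6: arr=2 -> substrate=3 bound=4 product=7
t=7: arr=3 -> substrate=6 bound=4 product=7
t=8: arr=0 -> substrate=5 bound=4 product=8
t=9: arr=1 -> substrate=3 bound=4 product=11
t=10: arr=2 -> substrate=5 bound=4 product=11
t=11: arr=0 -> substrate=4 bound=4 product=12
t=12: arr=3 -> substrate=4 bound=4 product=15
t=13: arr=2 -> substrate=6 bound=4 product=15

Answer: 3 3 4 4 4 4 4 4 4 4 4 4 4 4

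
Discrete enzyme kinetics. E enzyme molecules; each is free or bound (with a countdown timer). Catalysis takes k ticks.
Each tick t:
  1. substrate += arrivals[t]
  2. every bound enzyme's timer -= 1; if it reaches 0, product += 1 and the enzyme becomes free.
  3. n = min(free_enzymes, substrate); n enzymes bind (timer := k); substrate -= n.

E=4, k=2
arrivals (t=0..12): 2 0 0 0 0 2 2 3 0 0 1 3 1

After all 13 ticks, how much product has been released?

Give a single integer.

Answer: 10

Derivation:
t=0: arr=2 -> substrate=0 bound=2 product=0
t=1: arr=0 -> substrate=0 bound=2 product=0
t=2: arr=0 -> substrate=0 bound=0 product=2
t=3: arr=0 -> substrate=0 bound=0 product=2
t=4: arr=0 -> substrate=0 bound=0 product=2
t=5: arr=2 -> substrate=0 bound=2 product=2
t=6: arr=2 -> substrate=0 bound=4 product=2
t=7: arr=3 -> substrate=1 bound=4 product=4
t=8: arr=0 -> substrate=0 bound=3 product=6
t=9: arr=0 -> substrate=0 bound=1 product=8
t=10: arr=1 -> substrate=0 bound=1 product=9
t=11: arr=3 -> substrate=0 bound=4 product=9
t=12: arr=1 -> substrate=0 bound=4 product=10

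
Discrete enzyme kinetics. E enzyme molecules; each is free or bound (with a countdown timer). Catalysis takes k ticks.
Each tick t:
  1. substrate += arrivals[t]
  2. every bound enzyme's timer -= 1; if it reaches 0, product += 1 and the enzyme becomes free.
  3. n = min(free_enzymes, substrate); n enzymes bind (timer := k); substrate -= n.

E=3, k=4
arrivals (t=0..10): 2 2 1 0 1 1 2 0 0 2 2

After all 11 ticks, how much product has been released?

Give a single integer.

Answer: 6

Derivation:
t=0: arr=2 -> substrate=0 bound=2 product=0
t=1: arr=2 -> substrate=1 bound=3 product=0
t=2: arr=1 -> substrate=2 bound=3 product=0
t=3: arr=0 -> substrate=2 bound=3 product=0
t=4: arr=1 -> substrate=1 bound=3 product=2
t=5: arr=1 -> substrate=1 bound=3 product=3
t=6: arr=2 -> substrate=3 bound=3 product=3
t=7: arr=0 -> substrate=3 bound=3 product=3
t=8: arr=0 -> substrate=1 bound=3 product=5
t=9: arr=2 -> substrate=2 bound=3 product=6
t=10: arr=2 -> substrate=4 bound=3 product=6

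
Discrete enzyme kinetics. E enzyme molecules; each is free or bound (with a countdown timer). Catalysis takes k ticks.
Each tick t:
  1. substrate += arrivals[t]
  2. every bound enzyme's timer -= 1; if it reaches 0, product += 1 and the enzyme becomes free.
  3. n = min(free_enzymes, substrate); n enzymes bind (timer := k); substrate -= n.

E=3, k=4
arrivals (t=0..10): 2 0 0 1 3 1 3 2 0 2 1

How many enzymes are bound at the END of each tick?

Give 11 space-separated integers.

Answer: 2 2 2 3 3 3 3 3 3 3 3

Derivation:
t=0: arr=2 -> substrate=0 bound=2 product=0
t=1: arr=0 -> substrate=0 bound=2 product=0
t=2: arr=0 -> substrate=0 bound=2 product=0
t=3: arr=1 -> substrate=0 bound=3 product=0
t=4: arr=3 -> substrate=1 bound=3 product=2
t=5: arr=1 -> substrate=2 bound=3 product=2
t=6: arr=3 -> substrate=5 bound=3 product=2
t=7: arr=2 -> substrate=6 bound=3 product=3
t=8: arr=0 -> substrate=4 bound=3 product=5
t=9: arr=2 -> substrate=6 bound=3 product=5
t=10: arr=1 -> substrate=7 bound=3 product=5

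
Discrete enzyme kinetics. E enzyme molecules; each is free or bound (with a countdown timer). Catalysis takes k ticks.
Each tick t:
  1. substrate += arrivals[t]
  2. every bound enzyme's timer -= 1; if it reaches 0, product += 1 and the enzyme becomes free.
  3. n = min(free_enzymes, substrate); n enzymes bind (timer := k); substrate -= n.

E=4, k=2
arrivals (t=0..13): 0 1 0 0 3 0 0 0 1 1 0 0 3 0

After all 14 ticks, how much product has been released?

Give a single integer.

t=0: arr=0 -> substrate=0 bound=0 product=0
t=1: arr=1 -> substrate=0 bound=1 product=0
t=2: arr=0 -> substrate=0 bound=1 product=0
t=3: arr=0 -> substrate=0 bound=0 product=1
t=4: arr=3 -> substrate=0 bound=3 product=1
t=5: arr=0 -> substrate=0 bound=3 product=1
t=6: arr=0 -> substrate=0 bound=0 product=4
t=7: arr=0 -> substrate=0 bound=0 product=4
t=8: arr=1 -> substrate=0 bound=1 product=4
t=9: arr=1 -> substrate=0 bound=2 product=4
t=10: arr=0 -> substrate=0 bound=1 product=5
t=11: arr=0 -> substrate=0 bound=0 product=6
t=12: arr=3 -> substrate=0 bound=3 product=6
t=13: arr=0 -> substrate=0 bound=3 product=6

Answer: 6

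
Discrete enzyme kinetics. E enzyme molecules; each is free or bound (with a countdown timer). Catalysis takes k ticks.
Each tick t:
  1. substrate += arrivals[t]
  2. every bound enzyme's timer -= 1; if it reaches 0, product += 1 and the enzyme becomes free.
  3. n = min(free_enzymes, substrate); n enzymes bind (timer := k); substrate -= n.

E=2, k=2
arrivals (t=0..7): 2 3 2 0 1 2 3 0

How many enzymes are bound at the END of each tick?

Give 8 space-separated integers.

Answer: 2 2 2 2 2 2 2 2

Derivation:
t=0: arr=2 -> substrate=0 bound=2 product=0
t=1: arr=3 -> substrate=3 bound=2 product=0
t=2: arr=2 -> substrate=3 bound=2 product=2
t=3: arr=0 -> substrate=3 bound=2 product=2
t=4: arr=1 -> substrate=2 bound=2 product=4
t=5: arr=2 -> substrate=4 bound=2 product=4
t=6: arr=3 -> substrate=5 bound=2 product=6
t=7: arr=0 -> substrate=5 bound=2 product=6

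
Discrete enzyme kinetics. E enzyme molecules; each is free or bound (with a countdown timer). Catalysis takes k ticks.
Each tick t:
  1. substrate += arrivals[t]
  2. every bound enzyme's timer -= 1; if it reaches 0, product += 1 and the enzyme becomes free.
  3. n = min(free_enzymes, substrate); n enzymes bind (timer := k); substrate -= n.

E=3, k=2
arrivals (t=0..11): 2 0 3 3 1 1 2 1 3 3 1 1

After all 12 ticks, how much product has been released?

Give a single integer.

t=0: arr=2 -> substrate=0 bound=2 product=0
t=1: arr=0 -> substrate=0 bound=2 product=0
t=2: arr=3 -> substrate=0 bound=3 product=2
t=3: arr=3 -> substrate=3 bound=3 product=2
t=4: arr=1 -> substrate=1 bound=3 product=5
t=5: arr=1 -> substrate=2 bound=3 product=5
t=6: arr=2 -> substrate=1 bound=3 product=8
t=7: arr=1 -> substrate=2 bound=3 product=8
t=8: arr=3 -> substrate=2 bound=3 product=11
t=9: arr=3 -> substrate=5 bound=3 product=11
t=10: arr=1 -> substrate=3 bound=3 product=14
t=11: arr=1 -> substrate=4 bound=3 product=14

Answer: 14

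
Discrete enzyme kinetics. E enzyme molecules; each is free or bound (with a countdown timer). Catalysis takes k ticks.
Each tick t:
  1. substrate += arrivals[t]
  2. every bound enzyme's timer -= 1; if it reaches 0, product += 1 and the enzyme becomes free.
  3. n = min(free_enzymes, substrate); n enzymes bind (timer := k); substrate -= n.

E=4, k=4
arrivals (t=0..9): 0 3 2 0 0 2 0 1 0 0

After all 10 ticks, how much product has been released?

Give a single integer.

Answer: 7

Derivation:
t=0: arr=0 -> substrate=0 bound=0 product=0
t=1: arr=3 -> substrate=0 bound=3 product=0
t=2: arr=2 -> substrate=1 bound=4 product=0
t=3: arr=0 -> substrate=1 bound=4 product=0
t=4: arr=0 -> substrate=1 bound=4 product=0
t=5: arr=2 -> substrate=0 bound=4 product=3
t=6: arr=0 -> substrate=0 bound=3 product=4
t=7: arr=1 -> substrate=0 bound=4 product=4
t=8: arr=0 -> substrate=0 bound=4 product=4
t=9: arr=0 -> substrate=0 bound=1 product=7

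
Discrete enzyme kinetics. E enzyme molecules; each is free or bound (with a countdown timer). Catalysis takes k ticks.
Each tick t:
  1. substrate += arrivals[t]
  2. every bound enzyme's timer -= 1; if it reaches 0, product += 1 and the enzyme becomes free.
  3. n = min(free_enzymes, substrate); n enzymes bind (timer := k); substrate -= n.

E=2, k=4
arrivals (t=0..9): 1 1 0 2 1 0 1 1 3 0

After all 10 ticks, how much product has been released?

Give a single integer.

t=0: arr=1 -> substrate=0 bound=1 product=0
t=1: arr=1 -> substrate=0 bound=2 product=0
t=2: arr=0 -> substrate=0 bound=2 product=0
t=3: arr=2 -> substrate=2 bound=2 product=0
t=4: arr=1 -> substrate=2 bound=2 product=1
t=5: arr=0 -> substrate=1 bound=2 product=2
t=6: arr=1 -> substrate=2 bound=2 product=2
t=7: arr=1 -> substrate=3 bound=2 product=2
t=8: arr=3 -> substrate=5 bound=2 product=3
t=9: arr=0 -> substrate=4 bound=2 product=4

Answer: 4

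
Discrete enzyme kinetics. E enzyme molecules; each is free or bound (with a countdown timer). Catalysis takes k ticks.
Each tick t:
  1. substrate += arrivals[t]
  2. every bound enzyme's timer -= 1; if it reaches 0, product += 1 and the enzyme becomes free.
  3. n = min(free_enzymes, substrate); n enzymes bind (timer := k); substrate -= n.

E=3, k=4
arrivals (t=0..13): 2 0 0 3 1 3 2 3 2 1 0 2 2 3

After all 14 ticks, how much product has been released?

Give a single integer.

Answer: 8

Derivation:
t=0: arr=2 -> substrate=0 bound=2 product=0
t=1: arr=0 -> substrate=0 bound=2 product=0
t=2: arr=0 -> substrate=0 bound=2 product=0
t=3: arr=3 -> substrate=2 bound=3 product=0
t=4: arr=1 -> substrate=1 bound=3 product=2
t=5: arr=3 -> substrate=4 bound=3 product=2
t=6: arr=2 -> substrate=6 bound=3 product=2
t=7: arr=3 -> substrate=8 bound=3 product=3
t=8: arr=2 -> substrate=8 bound=3 product=5
t=9: arr=1 -> substrate=9 bound=3 product=5
t=10: arr=0 -> substrate=9 bound=3 product=5
t=11: arr=2 -> substrate=10 bound=3 product=6
t=12: arr=2 -> substrate=10 bound=3 product=8
t=13: arr=3 -> substrate=13 bound=3 product=8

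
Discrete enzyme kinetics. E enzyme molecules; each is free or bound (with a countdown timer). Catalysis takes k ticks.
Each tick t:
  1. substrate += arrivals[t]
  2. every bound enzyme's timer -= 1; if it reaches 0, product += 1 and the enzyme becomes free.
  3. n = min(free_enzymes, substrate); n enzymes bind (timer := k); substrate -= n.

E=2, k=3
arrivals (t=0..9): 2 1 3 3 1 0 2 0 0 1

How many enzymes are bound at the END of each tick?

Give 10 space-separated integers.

t=0: arr=2 -> substrate=0 bound=2 product=0
t=1: arr=1 -> substrate=1 bound=2 product=0
t=2: arr=3 -> substrate=4 bound=2 product=0
t=3: arr=3 -> substrate=5 bound=2 product=2
t=4: arr=1 -> substrate=6 bound=2 product=2
t=5: arr=0 -> substrate=6 bound=2 product=2
t=6: arr=2 -> substrate=6 bound=2 product=4
t=7: arr=0 -> substrate=6 bound=2 product=4
t=8: arr=0 -> substrate=6 bound=2 product=4
t=9: arr=1 -> substrate=5 bound=2 product=6

Answer: 2 2 2 2 2 2 2 2 2 2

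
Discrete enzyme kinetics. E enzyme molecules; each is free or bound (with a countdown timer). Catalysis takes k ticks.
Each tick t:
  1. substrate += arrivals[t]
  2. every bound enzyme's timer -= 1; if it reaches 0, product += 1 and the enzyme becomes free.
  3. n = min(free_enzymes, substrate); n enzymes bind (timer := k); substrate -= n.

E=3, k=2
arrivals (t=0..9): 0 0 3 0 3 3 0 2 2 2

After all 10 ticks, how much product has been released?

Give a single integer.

Answer: 9

Derivation:
t=0: arr=0 -> substrate=0 bound=0 product=0
t=1: arr=0 -> substrate=0 bound=0 product=0
t=2: arr=3 -> substrate=0 bound=3 product=0
t=3: arr=0 -> substrate=0 bound=3 product=0
t=4: arr=3 -> substrate=0 bound=3 product=3
t=5: arr=3 -> substrate=3 bound=3 product=3
t=6: arr=0 -> substrate=0 bound=3 product=6
t=7: arr=2 -> substrate=2 bound=3 product=6
t=8: arr=2 -> substrate=1 bound=3 product=9
t=9: arr=2 -> substrate=3 bound=3 product=9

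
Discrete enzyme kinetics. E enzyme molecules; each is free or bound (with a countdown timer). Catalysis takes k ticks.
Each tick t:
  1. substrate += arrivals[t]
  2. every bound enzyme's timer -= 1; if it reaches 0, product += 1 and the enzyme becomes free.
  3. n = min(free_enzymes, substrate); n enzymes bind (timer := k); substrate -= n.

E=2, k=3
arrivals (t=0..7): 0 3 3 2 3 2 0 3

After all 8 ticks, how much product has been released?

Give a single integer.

Answer: 4

Derivation:
t=0: arr=0 -> substrate=0 bound=0 product=0
t=1: arr=3 -> substrate=1 bound=2 product=0
t=2: arr=3 -> substrate=4 bound=2 product=0
t=3: arr=2 -> substrate=6 bound=2 product=0
t=4: arr=3 -> substrate=7 bound=2 product=2
t=5: arr=2 -> substrate=9 bound=2 product=2
t=6: arr=0 -> substrate=9 bound=2 product=2
t=7: arr=3 -> substrate=10 bound=2 product=4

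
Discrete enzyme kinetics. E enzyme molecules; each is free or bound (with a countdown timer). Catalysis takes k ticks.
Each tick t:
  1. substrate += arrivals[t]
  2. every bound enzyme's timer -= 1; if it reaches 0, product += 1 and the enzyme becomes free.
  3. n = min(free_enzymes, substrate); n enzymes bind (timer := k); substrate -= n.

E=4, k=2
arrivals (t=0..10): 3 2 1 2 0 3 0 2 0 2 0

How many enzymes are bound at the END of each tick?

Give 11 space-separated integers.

Answer: 3 4 3 4 2 3 3 2 2 2 2

Derivation:
t=0: arr=3 -> substrate=0 bound=3 product=0
t=1: arr=2 -> substrate=1 bound=4 product=0
t=2: arr=1 -> substrate=0 bound=3 product=3
t=3: arr=2 -> substrate=0 bound=4 product=4
t=4: arr=0 -> substrate=0 bound=2 product=6
t=5: arr=3 -> substrate=0 bound=3 product=8
t=6: arr=0 -> substrate=0 bound=3 product=8
t=7: arr=2 -> substrate=0 bound=2 product=11
t=8: arr=0 -> substrate=0 bound=2 product=11
t=9: arr=2 -> substrate=0 bound=2 product=13
t=10: arr=0 -> substrate=0 bound=2 product=13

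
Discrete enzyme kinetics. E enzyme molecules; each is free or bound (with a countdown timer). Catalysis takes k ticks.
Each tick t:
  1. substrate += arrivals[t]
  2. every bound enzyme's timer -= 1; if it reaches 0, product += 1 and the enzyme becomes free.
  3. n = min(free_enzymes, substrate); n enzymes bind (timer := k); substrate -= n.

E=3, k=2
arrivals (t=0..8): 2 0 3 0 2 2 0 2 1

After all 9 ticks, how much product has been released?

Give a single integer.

Answer: 9

Derivation:
t=0: arr=2 -> substrate=0 bound=2 product=0
t=1: arr=0 -> substrate=0 bound=2 product=0
t=2: arr=3 -> substrate=0 bound=3 product=2
t=3: arr=0 -> substrate=0 bound=3 product=2
t=4: arr=2 -> substrate=0 bound=2 product=5
t=5: arr=2 -> substrate=1 bound=3 product=5
t=6: arr=0 -> substrate=0 bound=2 product=7
t=7: arr=2 -> substrate=0 bound=3 product=8
t=8: arr=1 -> substrate=0 bound=3 product=9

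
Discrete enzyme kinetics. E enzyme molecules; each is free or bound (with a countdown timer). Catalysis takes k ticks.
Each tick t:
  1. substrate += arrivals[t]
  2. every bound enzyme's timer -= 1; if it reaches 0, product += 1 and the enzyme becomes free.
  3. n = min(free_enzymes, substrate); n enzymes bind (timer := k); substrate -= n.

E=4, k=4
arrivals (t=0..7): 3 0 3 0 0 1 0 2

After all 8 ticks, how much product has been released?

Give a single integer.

t=0: arr=3 -> substrate=0 bound=3 product=0
t=1: arr=0 -> substrate=0 bound=3 product=0
t=2: arr=3 -> substrate=2 bound=4 product=0
t=3: arr=0 -> substrate=2 bound=4 product=0
t=4: arr=0 -> substrate=0 bound=3 product=3
t=5: arr=1 -> substrate=0 bound=4 product=3
t=6: arr=0 -> substrate=0 bound=3 product=4
t=7: arr=2 -> substrate=1 bound=4 product=4

Answer: 4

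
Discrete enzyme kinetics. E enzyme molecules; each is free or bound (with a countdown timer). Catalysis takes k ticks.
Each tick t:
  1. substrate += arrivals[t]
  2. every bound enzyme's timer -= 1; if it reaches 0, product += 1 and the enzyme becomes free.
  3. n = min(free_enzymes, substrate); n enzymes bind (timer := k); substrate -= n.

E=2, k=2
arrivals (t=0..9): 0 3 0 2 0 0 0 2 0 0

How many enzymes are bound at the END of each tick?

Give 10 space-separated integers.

t=0: arr=0 -> substrate=0 bound=0 product=0
t=1: arr=3 -> substrate=1 bound=2 product=0
t=2: arr=0 -> substrate=1 bound=2 product=0
t=3: arr=2 -> substrate=1 bound=2 product=2
t=4: arr=0 -> substrate=1 bound=2 product=2
t=5: arr=0 -> substrate=0 bound=1 product=4
t=6: arr=0 -> substrate=0 bound=1 product=4
t=7: arr=2 -> substrate=0 bound=2 product=5
t=8: arr=0 -> substrate=0 bound=2 product=5
t=9: arr=0 -> substrate=0 bound=0 product=7

Answer: 0 2 2 2 2 1 1 2 2 0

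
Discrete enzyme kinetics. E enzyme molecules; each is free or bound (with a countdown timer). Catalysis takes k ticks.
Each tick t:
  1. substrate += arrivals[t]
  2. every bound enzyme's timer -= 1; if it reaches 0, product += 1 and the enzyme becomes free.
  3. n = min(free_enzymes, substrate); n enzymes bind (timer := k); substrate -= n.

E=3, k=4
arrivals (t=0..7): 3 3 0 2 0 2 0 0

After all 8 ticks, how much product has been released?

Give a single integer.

t=0: arr=3 -> substrate=0 bound=3 product=0
t=1: arr=3 -> substrate=3 bound=3 product=0
t=2: arr=0 -> substrate=3 bound=3 product=0
t=3: arr=2 -> substrate=5 bound=3 product=0
t=4: arr=0 -> substrate=2 bound=3 product=3
t=5: arr=2 -> substrate=4 bound=3 product=3
t=6: arr=0 -> substrate=4 bound=3 product=3
t=7: arr=0 -> substrate=4 bound=3 product=3

Answer: 3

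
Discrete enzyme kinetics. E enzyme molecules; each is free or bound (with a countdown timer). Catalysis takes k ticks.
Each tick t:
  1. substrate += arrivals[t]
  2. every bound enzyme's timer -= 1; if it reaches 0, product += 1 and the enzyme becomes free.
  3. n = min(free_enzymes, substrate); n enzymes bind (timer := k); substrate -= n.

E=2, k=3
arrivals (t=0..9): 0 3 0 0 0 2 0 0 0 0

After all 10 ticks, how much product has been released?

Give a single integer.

t=0: arr=0 -> substrate=0 bound=0 product=0
t=1: arr=3 -> substrate=1 bound=2 product=0
t=2: arr=0 -> substrate=1 bound=2 product=0
t=3: arr=0 -> substrate=1 bound=2 product=0
t=4: arr=0 -> substrate=0 bound=1 product=2
t=5: arr=2 -> substrate=1 bound=2 product=2
t=6: arr=0 -> substrate=1 bound=2 product=2
t=7: arr=0 -> substrate=0 bound=2 product=3
t=8: arr=0 -> substrate=0 bound=1 product=4
t=9: arr=0 -> substrate=0 bound=1 product=4

Answer: 4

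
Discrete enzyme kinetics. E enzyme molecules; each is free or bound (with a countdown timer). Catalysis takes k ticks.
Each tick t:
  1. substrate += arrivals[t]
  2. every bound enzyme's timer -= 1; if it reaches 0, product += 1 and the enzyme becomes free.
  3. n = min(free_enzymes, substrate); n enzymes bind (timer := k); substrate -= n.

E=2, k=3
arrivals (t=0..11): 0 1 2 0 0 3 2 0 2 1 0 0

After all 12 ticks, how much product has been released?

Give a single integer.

t=0: arr=0 -> substrate=0 bound=0 product=0
t=1: arr=1 -> substrate=0 bound=1 product=0
t=2: arr=2 -> substrate=1 bound=2 product=0
t=3: arr=0 -> substrate=1 bound=2 product=0
t=4: arr=0 -> substrate=0 bound=2 product=1
t=5: arr=3 -> substrate=2 bound=2 product=2
t=6: arr=2 -> substrate=4 bound=2 product=2
t=7: arr=0 -> substrate=3 bound=2 product=3
t=8: arr=2 -> substrate=4 bound=2 product=4
t=9: arr=1 -> substrate=5 bound=2 product=4
t=10: arr=0 -> substrate=4 bound=2 product=5
t=11: arr=0 -> substrate=3 bound=2 product=6

Answer: 6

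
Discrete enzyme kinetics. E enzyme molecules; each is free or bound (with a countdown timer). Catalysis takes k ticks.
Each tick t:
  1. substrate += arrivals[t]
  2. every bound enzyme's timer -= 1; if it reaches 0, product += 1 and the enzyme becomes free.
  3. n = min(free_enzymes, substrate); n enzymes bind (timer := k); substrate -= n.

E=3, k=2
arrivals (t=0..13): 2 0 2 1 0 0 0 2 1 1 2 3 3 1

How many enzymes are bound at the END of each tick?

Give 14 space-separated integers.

t=0: arr=2 -> substrate=0 bound=2 product=0
t=1: arr=0 -> substrate=0 bound=2 product=0
t=2: arr=2 -> substrate=0 bound=2 product=2
t=3: arr=1 -> substrate=0 bound=3 product=2
t=4: arr=0 -> substrate=0 bound=1 product=4
t=5: arr=0 -> substrate=0 bound=0 product=5
t=6: arr=0 -> substrate=0 bound=0 product=5
t=7: arr=2 -> substrate=0 bound=2 product=5
t=8: arr=1 -> substrate=0 bound=3 product=5
t=9: arr=1 -> substrate=0 bound=2 product=7
t=10: arr=2 -> substrate=0 bound=3 product=8
t=11: arr=3 -> substrate=2 bound=3 product=9
t=12: arr=3 -> substrate=3 bound=3 product=11
t=13: arr=1 -> substrate=3 bound=3 product=12

Answer: 2 2 2 3 1 0 0 2 3 2 3 3 3 3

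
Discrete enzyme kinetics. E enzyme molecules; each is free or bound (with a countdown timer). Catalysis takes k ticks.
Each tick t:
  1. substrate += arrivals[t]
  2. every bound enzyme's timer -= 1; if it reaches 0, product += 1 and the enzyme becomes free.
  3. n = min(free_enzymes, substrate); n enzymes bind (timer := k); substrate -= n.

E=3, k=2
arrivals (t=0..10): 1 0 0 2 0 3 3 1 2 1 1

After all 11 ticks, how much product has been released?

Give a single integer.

Answer: 9

Derivation:
t=0: arr=1 -> substrate=0 bound=1 product=0
t=1: arr=0 -> substrate=0 bound=1 product=0
t=2: arr=0 -> substrate=0 bound=0 product=1
t=3: arr=2 -> substrate=0 bound=2 product=1
t=4: arr=0 -> substrate=0 bound=2 product=1
t=5: arr=3 -> substrate=0 bound=3 product=3
t=6: arr=3 -> substrate=3 bound=3 product=3
t=7: arr=1 -> substrate=1 bound=3 product=6
t=8: arr=2 -> substrate=3 bound=3 product=6
t=9: arr=1 -> substrate=1 bound=3 product=9
t=10: arr=1 -> substrate=2 bound=3 product=9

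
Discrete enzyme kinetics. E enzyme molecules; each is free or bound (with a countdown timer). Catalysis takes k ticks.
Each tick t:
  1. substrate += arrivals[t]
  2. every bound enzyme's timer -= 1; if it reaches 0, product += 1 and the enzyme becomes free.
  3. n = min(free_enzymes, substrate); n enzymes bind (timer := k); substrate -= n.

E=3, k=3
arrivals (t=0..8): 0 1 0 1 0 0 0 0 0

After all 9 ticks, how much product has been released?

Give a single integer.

Answer: 2

Derivation:
t=0: arr=0 -> substrate=0 bound=0 product=0
t=1: arr=1 -> substrate=0 bound=1 product=0
t=2: arr=0 -> substrate=0 bound=1 product=0
t=3: arr=1 -> substrate=0 bound=2 product=0
t=4: arr=0 -> substrate=0 bound=1 product=1
t=5: arr=0 -> substrate=0 bound=1 product=1
t=6: arr=0 -> substrate=0 bound=0 product=2
t=7: arr=0 -> substrate=0 bound=0 product=2
t=8: arr=0 -> substrate=0 bound=0 product=2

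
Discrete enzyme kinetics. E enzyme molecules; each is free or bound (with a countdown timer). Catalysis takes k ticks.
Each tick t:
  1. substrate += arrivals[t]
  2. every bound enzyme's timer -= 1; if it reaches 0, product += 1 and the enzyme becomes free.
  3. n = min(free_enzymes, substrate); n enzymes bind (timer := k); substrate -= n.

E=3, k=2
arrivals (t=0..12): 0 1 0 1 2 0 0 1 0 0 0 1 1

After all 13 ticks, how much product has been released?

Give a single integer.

Answer: 5

Derivation:
t=0: arr=0 -> substrate=0 bound=0 product=0
t=1: arr=1 -> substrate=0 bound=1 product=0
t=2: arr=0 -> substrate=0 bound=1 product=0
t=3: arr=1 -> substrate=0 bound=1 product=1
t=4: arr=2 -> substrate=0 bound=3 product=1
t=5: arr=0 -> substrate=0 bound=2 product=2
t=6: arr=0 -> substrate=0 bound=0 product=4
t=7: arr=1 -> substrate=0 bound=1 product=4
t=8: arr=0 -> substrate=0 bound=1 product=4
t=9: arr=0 -> substrate=0 bound=0 product=5
t=10: arr=0 -> substrate=0 bound=0 product=5
t=11: arr=1 -> substrate=0 bound=1 product=5
t=12: arr=1 -> substrate=0 bound=2 product=5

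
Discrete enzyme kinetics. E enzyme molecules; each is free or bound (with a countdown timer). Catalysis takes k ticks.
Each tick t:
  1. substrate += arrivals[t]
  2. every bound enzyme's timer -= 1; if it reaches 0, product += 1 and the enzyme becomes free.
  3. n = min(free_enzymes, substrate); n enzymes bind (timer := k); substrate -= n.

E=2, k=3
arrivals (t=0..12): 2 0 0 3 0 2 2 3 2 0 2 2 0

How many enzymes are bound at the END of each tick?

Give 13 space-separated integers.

t=0: arr=2 -> substrate=0 bound=2 product=0
t=1: arr=0 -> substrate=0 bound=2 product=0
t=2: arr=0 -> substrate=0 bound=2 product=0
t=3: arr=3 -> substrate=1 bound=2 product=2
t=4: arr=0 -> substrate=1 bound=2 product=2
t=5: arr=2 -> substrate=3 bound=2 product=2
t=6: arr=2 -> substrate=3 bound=2 product=4
t=7: arr=3 -> substrate=6 bound=2 product=4
t=8: arr=2 -> substrate=8 bound=2 product=4
t=9: arr=0 -> substrate=6 bound=2 product=6
t=10: arr=2 -> substrate=8 bound=2 product=6
t=11: arr=2 -> substrate=10 bound=2 product=6
t=12: arr=0 -> substrate=8 bound=2 product=8

Answer: 2 2 2 2 2 2 2 2 2 2 2 2 2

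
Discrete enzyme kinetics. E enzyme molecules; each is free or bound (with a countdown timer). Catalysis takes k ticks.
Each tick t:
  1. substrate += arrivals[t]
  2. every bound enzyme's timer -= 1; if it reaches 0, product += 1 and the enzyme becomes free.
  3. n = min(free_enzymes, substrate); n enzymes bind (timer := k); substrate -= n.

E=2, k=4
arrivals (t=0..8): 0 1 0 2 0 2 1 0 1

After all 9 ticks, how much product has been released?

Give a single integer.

Answer: 2

Derivation:
t=0: arr=0 -> substrate=0 bound=0 product=0
t=1: arr=1 -> substrate=0 bound=1 product=0
t=2: arr=0 -> substrate=0 bound=1 product=0
t=3: arr=2 -> substrate=1 bound=2 product=0
t=4: arr=0 -> substrate=1 bound=2 product=0
t=5: arr=2 -> substrate=2 bound=2 product=1
t=6: arr=1 -> substrate=3 bound=2 product=1
t=7: arr=0 -> substrate=2 bound=2 product=2
t=8: arr=1 -> substrate=3 bound=2 product=2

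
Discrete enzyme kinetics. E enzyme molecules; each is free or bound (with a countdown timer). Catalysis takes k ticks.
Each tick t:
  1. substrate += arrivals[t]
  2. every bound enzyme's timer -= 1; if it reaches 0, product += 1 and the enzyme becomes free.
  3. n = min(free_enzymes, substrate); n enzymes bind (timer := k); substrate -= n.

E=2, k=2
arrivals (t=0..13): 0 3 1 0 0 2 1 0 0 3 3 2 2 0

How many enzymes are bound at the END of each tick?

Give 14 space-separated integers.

t=0: arr=0 -> substrate=0 bound=0 product=0
t=1: arr=3 -> substrate=1 bound=2 product=0
t=2: arr=1 -> substrate=2 bound=2 product=0
t=3: arr=0 -> substrate=0 bound=2 product=2
t=4: arr=0 -> substrate=0 bound=2 product=2
t=5: arr=2 -> substrate=0 bound=2 product=4
t=6: arr=1 -> substrate=1 bound=2 product=4
t=7: arr=0 -> substrate=0 bound=1 product=6
t=8: arr=0 -> substrate=0 bound=1 product=6
t=9: arr=3 -> substrate=1 bound=2 product=7
t=10: arr=3 -> substrate=4 bound=2 product=7
t=11: arr=2 -> substrate=4 bound=2 product=9
t=12: arr=2 -> substrate=6 bound=2 product=9
t=13: arr=0 -> substrate=4 bound=2 product=11

Answer: 0 2 2 2 2 2 2 1 1 2 2 2 2 2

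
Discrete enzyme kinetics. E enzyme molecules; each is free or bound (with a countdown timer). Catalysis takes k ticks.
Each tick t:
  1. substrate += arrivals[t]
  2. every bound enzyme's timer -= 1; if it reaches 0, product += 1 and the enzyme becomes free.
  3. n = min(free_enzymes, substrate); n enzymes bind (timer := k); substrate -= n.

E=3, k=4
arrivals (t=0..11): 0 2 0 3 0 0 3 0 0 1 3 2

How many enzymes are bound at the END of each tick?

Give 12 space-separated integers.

t=0: arr=0 -> substrate=0 bound=0 product=0
t=1: arr=2 -> substrate=0 bound=2 product=0
t=2: arr=0 -> substrate=0 bound=2 product=0
t=3: arr=3 -> substrate=2 bound=3 product=0
t=4: arr=0 -> substrate=2 bound=3 product=0
t=5: arr=0 -> substrate=0 bound=3 product=2
t=6: arr=3 -> substrate=3 bound=3 product=2
t=7: arr=0 -> substrate=2 bound=3 product=3
t=8: arr=0 -> substrate=2 bound=3 product=3
t=9: arr=1 -> substrate=1 bound=3 product=5
t=10: arr=3 -> substrate=4 bound=3 product=5
t=11: arr=2 -> substrate=5 bound=3 product=6

Answer: 0 2 2 3 3 3 3 3 3 3 3 3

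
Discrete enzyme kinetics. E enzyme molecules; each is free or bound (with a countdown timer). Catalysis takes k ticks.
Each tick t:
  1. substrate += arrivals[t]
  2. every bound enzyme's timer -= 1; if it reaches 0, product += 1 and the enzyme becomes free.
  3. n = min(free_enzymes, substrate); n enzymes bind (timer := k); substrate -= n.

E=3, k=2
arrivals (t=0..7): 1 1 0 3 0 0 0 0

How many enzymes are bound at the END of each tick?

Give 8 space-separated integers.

t=0: arr=1 -> substrate=0 bound=1 product=0
t=1: arr=1 -> substrate=0 bound=2 product=0
t=2: arr=0 -> substrate=0 bound=1 product=1
t=3: arr=3 -> substrate=0 bound=3 product=2
t=4: arr=0 -> substrate=0 bound=3 product=2
t=5: arr=0 -> substrate=0 bound=0 product=5
t=6: arr=0 -> substrate=0 bound=0 product=5
t=7: arr=0 -> substrate=0 bound=0 product=5

Answer: 1 2 1 3 3 0 0 0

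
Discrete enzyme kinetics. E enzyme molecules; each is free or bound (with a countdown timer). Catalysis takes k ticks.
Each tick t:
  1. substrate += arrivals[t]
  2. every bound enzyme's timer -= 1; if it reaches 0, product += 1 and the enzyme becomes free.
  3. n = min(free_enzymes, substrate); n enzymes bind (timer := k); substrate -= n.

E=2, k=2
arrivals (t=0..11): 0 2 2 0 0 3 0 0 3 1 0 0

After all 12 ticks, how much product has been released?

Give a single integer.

Answer: 9

Derivation:
t=0: arr=0 -> substrate=0 bound=0 product=0
t=1: arr=2 -> substrate=0 bound=2 product=0
t=2: arr=2 -> substrate=2 bound=2 product=0
t=3: arr=0 -> substrate=0 bound=2 product=2
t=4: arr=0 -> substrate=0 bound=2 product=2
t=5: arr=3 -> substrate=1 bound=2 product=4
t=6: arr=0 -> substrate=1 bound=2 product=4
t=7: arr=0 -> substrate=0 bound=1 product=6
t=8: arr=3 -> substrate=2 bound=2 product=6
t=9: arr=1 -> substrate=2 bound=2 product=7
t=10: arr=0 -> substrate=1 bound=2 product=8
t=11: arr=0 -> substrate=0 bound=2 product=9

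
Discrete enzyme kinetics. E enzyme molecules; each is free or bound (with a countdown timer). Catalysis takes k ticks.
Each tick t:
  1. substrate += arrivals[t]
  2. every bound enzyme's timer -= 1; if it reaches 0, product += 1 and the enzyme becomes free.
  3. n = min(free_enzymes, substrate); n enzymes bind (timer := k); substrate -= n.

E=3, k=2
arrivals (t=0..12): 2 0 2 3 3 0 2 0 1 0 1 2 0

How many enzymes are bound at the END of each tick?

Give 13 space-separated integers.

t=0: arr=2 -> substrate=0 bound=2 product=0
t=1: arr=0 -> substrate=0 bound=2 product=0
t=2: arr=2 -> substrate=0 bound=2 product=2
t=3: arr=3 -> substrate=2 bound=3 product=2
t=4: arr=3 -> substrate=3 bound=3 product=4
t=5: arr=0 -> substrate=2 bound=3 product=5
t=6: arr=2 -> substrate=2 bound=3 product=7
t=7: arr=0 -> substrate=1 bound=3 product=8
t=8: arr=1 -> substrate=0 bound=3 product=10
t=9: arr=0 -> substrate=0 bound=2 product=11
t=10: arr=1 -> substrate=0 bound=1 product=13
t=11: arr=2 -> substrate=0 bound=3 product=13
t=12: arr=0 -> substrate=0 bound=2 product=14

Answer: 2 2 2 3 3 3 3 3 3 2 1 3 2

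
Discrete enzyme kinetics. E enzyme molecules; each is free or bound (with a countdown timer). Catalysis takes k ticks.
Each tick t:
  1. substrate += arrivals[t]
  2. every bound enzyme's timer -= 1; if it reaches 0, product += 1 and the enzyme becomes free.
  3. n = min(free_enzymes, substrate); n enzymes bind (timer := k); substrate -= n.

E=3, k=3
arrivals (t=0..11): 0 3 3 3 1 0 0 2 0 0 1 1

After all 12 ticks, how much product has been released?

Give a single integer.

t=0: arr=0 -> substrate=0 bound=0 product=0
t=1: arr=3 -> substrate=0 bound=3 product=0
t=2: arr=3 -> substrate=3 bound=3 product=0
t=3: arr=3 -> substrate=6 bound=3 product=0
t=4: arr=1 -> substrate=4 bound=3 product=3
t=5: arr=0 -> substrate=4 bound=3 product=3
t=6: arr=0 -> substrate=4 bound=3 product=3
t=7: arr=2 -> substrate=3 bound=3 product=6
t=8: arr=0 -> substrate=3 bound=3 product=6
t=9: arr=0 -> substrate=3 bound=3 product=6
t=10: arr=1 -> substrate=1 bound=3 product=9
t=11: arr=1 -> substrate=2 bound=3 product=9

Answer: 9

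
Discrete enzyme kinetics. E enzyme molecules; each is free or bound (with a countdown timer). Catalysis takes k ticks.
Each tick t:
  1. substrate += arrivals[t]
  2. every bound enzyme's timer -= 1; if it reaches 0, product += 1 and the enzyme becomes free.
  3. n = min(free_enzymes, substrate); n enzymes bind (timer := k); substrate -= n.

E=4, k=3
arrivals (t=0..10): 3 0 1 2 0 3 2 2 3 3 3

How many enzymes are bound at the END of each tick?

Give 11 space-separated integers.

Answer: 3 3 4 3 3 4 4 4 4 4 4

Derivation:
t=0: arr=3 -> substrate=0 bound=3 product=0
t=1: arr=0 -> substrate=0 bound=3 product=0
t=2: arr=1 -> substrate=0 bound=4 product=0
t=3: arr=2 -> substrate=0 bound=3 product=3
t=4: arr=0 -> substrate=0 bound=3 product=3
t=5: arr=3 -> substrate=1 bound=4 product=4
t=6: arr=2 -> substrate=1 bound=4 product=6
t=7: arr=2 -> substrate=3 bound=4 product=6
t=8: arr=3 -> substrate=4 bound=4 product=8
t=9: arr=3 -> substrate=5 bound=4 product=10
t=10: arr=3 -> substrate=8 bound=4 product=10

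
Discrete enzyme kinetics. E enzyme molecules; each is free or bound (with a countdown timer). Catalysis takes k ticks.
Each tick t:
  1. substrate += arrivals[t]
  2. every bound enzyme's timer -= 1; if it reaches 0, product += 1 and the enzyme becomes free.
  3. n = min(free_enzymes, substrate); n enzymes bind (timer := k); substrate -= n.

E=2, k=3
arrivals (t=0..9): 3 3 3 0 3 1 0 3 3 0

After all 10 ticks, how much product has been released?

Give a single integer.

t=0: arr=3 -> substrate=1 bound=2 product=0
t=1: arr=3 -> substrate=4 bound=2 product=0
t=2: arr=3 -> substrate=7 bound=2 product=0
t=3: arr=0 -> substrate=5 bound=2 product=2
t=4: arr=3 -> substrate=8 bound=2 product=2
t=5: arr=1 -> substrate=9 bound=2 product=2
t=6: arr=0 -> substrate=7 bound=2 product=4
t=7: arr=3 -> substrate=10 bound=2 product=4
t=8: arr=3 -> substrate=13 bound=2 product=4
t=9: arr=0 -> substrate=11 bound=2 product=6

Answer: 6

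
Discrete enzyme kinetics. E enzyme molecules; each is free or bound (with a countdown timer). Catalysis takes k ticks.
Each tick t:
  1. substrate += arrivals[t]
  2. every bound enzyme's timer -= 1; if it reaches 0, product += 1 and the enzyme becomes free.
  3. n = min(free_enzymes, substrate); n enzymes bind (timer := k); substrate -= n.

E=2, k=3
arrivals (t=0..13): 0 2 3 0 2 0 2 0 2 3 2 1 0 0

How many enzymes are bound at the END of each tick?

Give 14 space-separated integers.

Answer: 0 2 2 2 2 2 2 2 2 2 2 2 2 2

Derivation:
t=0: arr=0 -> substrate=0 bound=0 product=0
t=1: arr=2 -> substrate=0 bound=2 product=0
t=2: arr=3 -> substrate=3 bound=2 product=0
t=3: arr=0 -> substrate=3 bound=2 product=0
t=4: arr=2 -> substrate=3 bound=2 product=2
t=5: arr=0 -> substrate=3 bound=2 product=2
t=6: arr=2 -> substrate=5 bound=2 product=2
t=7: arr=0 -> substrate=3 bound=2 product=4
t=8: arr=2 -> substrate=5 bound=2 product=4
t=9: arr=3 -> substrate=8 bound=2 product=4
t=10: arr=2 -> substrate=8 bound=2 product=6
t=11: arr=1 -> substrate=9 bound=2 product=6
t=12: arr=0 -> substrate=9 bound=2 product=6
t=13: arr=0 -> substrate=7 bound=2 product=8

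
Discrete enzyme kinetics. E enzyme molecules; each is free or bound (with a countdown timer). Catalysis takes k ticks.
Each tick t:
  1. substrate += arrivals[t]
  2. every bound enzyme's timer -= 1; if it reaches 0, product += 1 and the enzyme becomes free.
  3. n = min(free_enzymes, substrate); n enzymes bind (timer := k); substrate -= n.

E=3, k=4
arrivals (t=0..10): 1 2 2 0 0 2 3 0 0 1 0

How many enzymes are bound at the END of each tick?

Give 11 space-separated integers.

t=0: arr=1 -> substrate=0 bound=1 product=0
t=1: arr=2 -> substrate=0 bound=3 product=0
t=2: arr=2 -> substrate=2 bound=3 product=0
t=3: arr=0 -> substrate=2 bound=3 product=0
t=4: arr=0 -> substrate=1 bound=3 product=1
t=5: arr=2 -> substrate=1 bound=3 product=3
t=6: arr=3 -> substrate=4 bound=3 product=3
t=7: arr=0 -> substrate=4 bound=3 product=3
t=8: arr=0 -> substrate=3 bound=3 product=4
t=9: arr=1 -> substrate=2 bound=3 product=6
t=10: arr=0 -> substrate=2 bound=3 product=6

Answer: 1 3 3 3 3 3 3 3 3 3 3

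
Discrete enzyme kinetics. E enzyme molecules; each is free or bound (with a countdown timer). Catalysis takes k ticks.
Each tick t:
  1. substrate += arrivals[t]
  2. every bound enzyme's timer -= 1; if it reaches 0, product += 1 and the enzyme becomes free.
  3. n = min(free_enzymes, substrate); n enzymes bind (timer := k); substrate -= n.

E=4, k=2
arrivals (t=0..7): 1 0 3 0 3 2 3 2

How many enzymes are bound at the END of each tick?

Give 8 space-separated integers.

t=0: arr=1 -> substrate=0 bound=1 product=0
t=1: arr=0 -> substrate=0 bound=1 product=0
t=2: arr=3 -> substrate=0 bound=3 product=1
t=3: arr=0 -> substrate=0 bound=3 product=1
t=4: arr=3 -> substrate=0 bound=3 product=4
t=5: arr=2 -> substrate=1 bound=4 product=4
t=6: arr=3 -> substrate=1 bound=4 product=7
t=7: arr=2 -> substrate=2 bound=4 product=8

Answer: 1 1 3 3 3 4 4 4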